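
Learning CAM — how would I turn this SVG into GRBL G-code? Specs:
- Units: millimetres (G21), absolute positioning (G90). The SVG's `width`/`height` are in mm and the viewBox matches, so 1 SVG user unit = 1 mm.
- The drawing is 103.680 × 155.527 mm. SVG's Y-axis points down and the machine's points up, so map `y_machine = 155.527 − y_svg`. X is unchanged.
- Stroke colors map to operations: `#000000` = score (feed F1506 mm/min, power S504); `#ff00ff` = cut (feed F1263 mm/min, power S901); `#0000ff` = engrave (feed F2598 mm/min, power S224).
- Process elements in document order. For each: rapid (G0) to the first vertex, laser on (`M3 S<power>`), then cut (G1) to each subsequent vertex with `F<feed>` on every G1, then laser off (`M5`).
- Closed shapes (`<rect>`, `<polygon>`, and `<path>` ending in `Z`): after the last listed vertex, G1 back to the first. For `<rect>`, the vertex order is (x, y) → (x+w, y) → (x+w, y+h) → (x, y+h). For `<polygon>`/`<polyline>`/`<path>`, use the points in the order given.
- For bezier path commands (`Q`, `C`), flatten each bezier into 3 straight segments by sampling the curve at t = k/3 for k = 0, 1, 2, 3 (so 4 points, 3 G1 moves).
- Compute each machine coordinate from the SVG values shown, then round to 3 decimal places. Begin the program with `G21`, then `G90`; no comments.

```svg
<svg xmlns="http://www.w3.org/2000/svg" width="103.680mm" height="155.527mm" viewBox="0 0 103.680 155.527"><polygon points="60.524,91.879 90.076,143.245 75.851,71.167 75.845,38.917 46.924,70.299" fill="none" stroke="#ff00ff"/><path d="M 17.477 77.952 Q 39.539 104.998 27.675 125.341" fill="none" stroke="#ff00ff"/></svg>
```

G21
G90
G0 X60.524 Y63.648
M3 S901
G1 X90.076 Y12.282 F1263
G1 X75.851 Y84.360 F1263
G1 X75.845 Y116.610 F1263
G1 X46.924 Y85.228 F1263
G1 X60.524 Y63.648 F1263
M5
G0 X17.477 Y77.575
M3 S901
G1 X28.415 Y60.289 F1263
G1 X31.815 Y44.493 F1263
G1 X27.675 Y30.186 F1263
M5

Since the viewBox matches the mm dimensions, user units are millimetres directly. The only transform is the Y-flip y_m = 155.527 − y_svg.

Shape 1 is a closed polygon drawn with `<polygon>`. Its stroke #ff00ff means cut at S901, F1263. After flipping Y the toolpath is (60.524,63.648) → (90.076,12.282) → (75.851,84.360) → (75.845,116.610) → (46.924,85.228) → (60.524,63.648), returning to the start.

Shape 2 is a quadratic bezier drawn with `<path>`. Its stroke #ff00ff means cut at S901, F1263. After flipping Y the toolpath is (17.477,77.575) → (28.415,60.289) → (31.815,44.493) → (27.675,30.186).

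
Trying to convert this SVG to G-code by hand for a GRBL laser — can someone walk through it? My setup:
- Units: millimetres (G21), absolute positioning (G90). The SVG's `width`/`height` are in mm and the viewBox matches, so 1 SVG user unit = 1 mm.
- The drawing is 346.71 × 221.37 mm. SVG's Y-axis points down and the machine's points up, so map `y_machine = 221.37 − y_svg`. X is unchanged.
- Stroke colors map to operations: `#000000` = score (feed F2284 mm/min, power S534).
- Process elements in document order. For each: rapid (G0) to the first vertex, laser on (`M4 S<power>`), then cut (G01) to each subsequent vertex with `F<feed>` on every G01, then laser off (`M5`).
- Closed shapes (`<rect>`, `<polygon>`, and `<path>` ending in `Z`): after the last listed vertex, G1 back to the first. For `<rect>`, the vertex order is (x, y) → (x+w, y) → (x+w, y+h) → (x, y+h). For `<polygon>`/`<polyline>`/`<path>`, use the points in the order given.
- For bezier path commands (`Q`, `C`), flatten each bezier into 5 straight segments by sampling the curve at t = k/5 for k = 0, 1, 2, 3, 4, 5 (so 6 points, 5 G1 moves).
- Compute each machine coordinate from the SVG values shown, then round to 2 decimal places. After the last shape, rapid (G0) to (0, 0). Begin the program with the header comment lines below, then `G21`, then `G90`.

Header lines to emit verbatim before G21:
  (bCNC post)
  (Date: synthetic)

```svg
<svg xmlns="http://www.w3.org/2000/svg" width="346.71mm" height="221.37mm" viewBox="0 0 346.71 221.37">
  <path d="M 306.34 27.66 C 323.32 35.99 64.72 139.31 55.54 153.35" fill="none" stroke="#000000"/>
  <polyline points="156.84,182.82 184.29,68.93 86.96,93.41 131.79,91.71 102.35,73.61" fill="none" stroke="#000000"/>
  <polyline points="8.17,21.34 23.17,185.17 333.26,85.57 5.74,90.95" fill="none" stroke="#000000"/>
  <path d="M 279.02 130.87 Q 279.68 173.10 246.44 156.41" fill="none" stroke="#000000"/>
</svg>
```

(bCNC post)
(Date: synthetic)
G21
G90
G0 X306.34 Y193.71
M4 S534
G01 X287.66 Y178.79 F2284
G01 X228.04 Y149.91 F2284
G01 X152.68 Y115.93 F2284
G01 X86.78 Y85.68 F2284
G01 X55.54 Y68.02 F2284
M5
G0 X156.84 Y38.55
M4 S534
G01 X184.29 Y152.44 F2284
G01 X86.96 Y127.96 F2284
G01 X131.79 Y129.66 F2284
G01 X102.35 Y147.76 F2284
M5
G0 X8.17 Y200.03
M4 S534
G01 X23.17 Y36.20 F2284
G01 X333.26 Y135.80 F2284
G01 X5.74 Y130.42 F2284
M5
G0 X279.02 Y90.50
M4 S534
G01 X277.93 Y75.96 F2284
G01 X274.12 Y66.14 F2284
G01 X267.61 Y61.04 F2284
G01 X258.38 Y60.64 F2284
G01 X246.44 Y64.96 F2284
M5
G0 X0.00 Y0.00

1 u = 1 mm; y_m = 221.37 − y.

[1] `<path>` cubic bezier, #000000→score S534 F2284: (306.34,193.71) → (287.66,178.79) → (228.04,149.91) → (152.68,115.93) → (86.78,85.68) → (55.54,68.02)

[2] `<polyline>` open polyline, #000000→score S534 F2284: (156.84,38.55) → (184.29,152.44) → (86.96,127.96) → (131.79,129.66) → (102.35,147.76)

[3] `<polyline>` open polyline, #000000→score S534 F2284: (8.17,200.03) → (23.17,36.20) → (333.26,135.80) → (5.74,130.42)

[4] `<path>` quadratic bezier, #000000→score S534 F2284: (279.02,90.50) → (277.93,75.96) → (274.12,66.14) → (267.61,61.04) → (258.38,60.64) → (246.44,64.96)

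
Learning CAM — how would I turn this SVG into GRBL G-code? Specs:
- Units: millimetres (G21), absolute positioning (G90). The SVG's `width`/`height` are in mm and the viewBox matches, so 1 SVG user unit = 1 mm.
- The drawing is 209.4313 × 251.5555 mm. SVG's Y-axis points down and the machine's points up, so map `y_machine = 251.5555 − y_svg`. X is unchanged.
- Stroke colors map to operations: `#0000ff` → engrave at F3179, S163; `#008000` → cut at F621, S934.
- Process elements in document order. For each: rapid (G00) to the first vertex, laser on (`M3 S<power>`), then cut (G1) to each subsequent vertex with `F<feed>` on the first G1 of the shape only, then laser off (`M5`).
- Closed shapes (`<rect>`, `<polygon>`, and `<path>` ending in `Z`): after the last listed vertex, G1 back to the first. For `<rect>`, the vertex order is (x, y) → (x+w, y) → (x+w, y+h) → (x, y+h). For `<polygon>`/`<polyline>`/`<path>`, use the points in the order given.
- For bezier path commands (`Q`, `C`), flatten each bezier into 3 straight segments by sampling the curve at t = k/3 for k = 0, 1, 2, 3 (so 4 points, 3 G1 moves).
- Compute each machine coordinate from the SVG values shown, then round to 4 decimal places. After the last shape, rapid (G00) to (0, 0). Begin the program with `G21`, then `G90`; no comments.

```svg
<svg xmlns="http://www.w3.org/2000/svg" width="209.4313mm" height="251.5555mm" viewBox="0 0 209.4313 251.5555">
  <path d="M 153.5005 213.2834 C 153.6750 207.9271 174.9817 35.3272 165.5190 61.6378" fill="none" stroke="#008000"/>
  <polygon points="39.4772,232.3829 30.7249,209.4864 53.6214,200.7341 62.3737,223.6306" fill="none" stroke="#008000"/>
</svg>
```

viewBox `0 0 209.4313 251.5555` with mm width/height → 1 unit = 1 mm. Flip: y_m = 251.5555 − y_svg.

**Shape 1** — `<path>` cubic bezier, stroke `#008000` → cut (S934, F621). Control points (SVG): P0=(153.5005,213.2834), P1=(153.6750,207.9271), P2=(174.9817,35.3272), P3=(165.5190,61.6378); sampled at t=k/3. Machine vertices: (153.5005,38.2721) → (158.7968,85.8150) → (166.6475,163.4861) → (165.5190,189.9177). Open path.

**Shape 2** — `<polygon>` regular polygon, stroke `#008000` → cut (S934, F621). Machine vertices: (39.4772,19.1726) → (30.7249,42.0691) → (53.6214,50.8214) → (62.3737,27.9249) → (39.4772,19.1726). Closed: final G1 returns to the first vertex.

G21
G90
G00 X153.5005 Y38.2721
M3 S934
G1 X158.7968 Y85.8150 F621
G1 X166.6475 Y163.4861
G1 X165.5190 Y189.9177
M5
G00 X39.4772 Y19.1726
M3 S934
G1 X30.7249 Y42.0691 F621
G1 X53.6214 Y50.8214
G1 X62.3737 Y27.9249
G1 X39.4772 Y19.1726
M5
G00 X0.0000 Y0.0000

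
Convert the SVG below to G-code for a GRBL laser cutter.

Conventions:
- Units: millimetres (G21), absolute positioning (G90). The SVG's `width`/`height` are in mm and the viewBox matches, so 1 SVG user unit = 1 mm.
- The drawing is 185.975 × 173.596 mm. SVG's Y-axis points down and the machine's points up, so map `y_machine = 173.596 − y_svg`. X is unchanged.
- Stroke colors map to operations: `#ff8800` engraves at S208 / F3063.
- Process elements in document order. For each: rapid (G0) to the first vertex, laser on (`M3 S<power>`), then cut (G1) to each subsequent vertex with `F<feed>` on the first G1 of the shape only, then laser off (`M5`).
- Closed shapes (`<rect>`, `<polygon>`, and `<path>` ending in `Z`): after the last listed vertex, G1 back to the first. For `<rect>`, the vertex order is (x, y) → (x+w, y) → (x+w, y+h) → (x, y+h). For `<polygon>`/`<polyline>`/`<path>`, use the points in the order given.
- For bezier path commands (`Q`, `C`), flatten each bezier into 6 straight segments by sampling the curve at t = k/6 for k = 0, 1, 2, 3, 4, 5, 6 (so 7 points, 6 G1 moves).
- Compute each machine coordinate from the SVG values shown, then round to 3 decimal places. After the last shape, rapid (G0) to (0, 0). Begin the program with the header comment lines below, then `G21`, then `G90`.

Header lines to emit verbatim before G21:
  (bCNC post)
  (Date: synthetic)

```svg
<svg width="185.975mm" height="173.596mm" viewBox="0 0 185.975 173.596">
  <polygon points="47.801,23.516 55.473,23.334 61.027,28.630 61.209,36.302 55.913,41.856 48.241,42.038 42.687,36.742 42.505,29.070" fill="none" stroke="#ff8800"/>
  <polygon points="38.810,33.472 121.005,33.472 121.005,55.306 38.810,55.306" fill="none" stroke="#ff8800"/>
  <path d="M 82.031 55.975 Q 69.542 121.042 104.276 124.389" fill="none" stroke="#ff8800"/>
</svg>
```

viewBox `0 0 185.975 173.596` with mm width/height → 1 unit = 1 mm. Flip: y_m = 173.596 − y_svg.

**Shape 1** — `<polygon>` regular polygon, stroke `#ff8800` → engrave (S208, F3063). Machine vertices: (47.801,150.080) → (55.473,150.262) → (61.027,144.966) → (61.209,137.294) → (55.913,131.740) → (48.241,131.558) → (42.687,136.854) → (42.505,144.526) → (47.801,150.080). Closed: final G1 returns to the first vertex.

**Shape 2** — `<polygon>` rectangle, stroke `#ff8800` → engrave (S208, F3063). Machine vertices: (38.810,140.124) → (121.005,140.124) → (121.005,118.290) → (38.810,118.290) → (38.810,140.124). Closed: final G1 returns to the first vertex.

**Shape 3** — `<path>` quadratic bezier, stroke `#ff8800` → engrave (S208, F3063). Control points (SVG): P0=(82.031,55.975), P1=(69.542,121.042), P2=(104.276,124.389); sampled at t=k/6. Machine vertices: (82.031,117.621) → (79.180,97.646) → (78.952,81.101) → (81.348,67.984) → (86.367,58.296) → (94.010,52.037) → (104.276,49.207). Open path.

(bCNC post)
(Date: synthetic)
G21
G90
G0 X47.801 Y150.080
M3 S208
G1 X55.473 Y150.262 F3063
G1 X61.027 Y144.966
G1 X61.209 Y137.294
G1 X55.913 Y131.740
G1 X48.241 Y131.558
G1 X42.687 Y136.854
G1 X42.505 Y144.526
G1 X47.801 Y150.080
M5
G0 X38.810 Y140.124
M3 S208
G1 X121.005 Y140.124 F3063
G1 X121.005 Y118.290
G1 X38.810 Y118.290
G1 X38.810 Y140.124
M5
G0 X82.031 Y117.621
M3 S208
G1 X79.180 Y97.646 F3063
G1 X78.952 Y81.101
G1 X81.348 Y67.984
G1 X86.367 Y58.296
G1 X94.010 Y52.037
G1 X104.276 Y49.207
M5
G0 X0.000 Y0.000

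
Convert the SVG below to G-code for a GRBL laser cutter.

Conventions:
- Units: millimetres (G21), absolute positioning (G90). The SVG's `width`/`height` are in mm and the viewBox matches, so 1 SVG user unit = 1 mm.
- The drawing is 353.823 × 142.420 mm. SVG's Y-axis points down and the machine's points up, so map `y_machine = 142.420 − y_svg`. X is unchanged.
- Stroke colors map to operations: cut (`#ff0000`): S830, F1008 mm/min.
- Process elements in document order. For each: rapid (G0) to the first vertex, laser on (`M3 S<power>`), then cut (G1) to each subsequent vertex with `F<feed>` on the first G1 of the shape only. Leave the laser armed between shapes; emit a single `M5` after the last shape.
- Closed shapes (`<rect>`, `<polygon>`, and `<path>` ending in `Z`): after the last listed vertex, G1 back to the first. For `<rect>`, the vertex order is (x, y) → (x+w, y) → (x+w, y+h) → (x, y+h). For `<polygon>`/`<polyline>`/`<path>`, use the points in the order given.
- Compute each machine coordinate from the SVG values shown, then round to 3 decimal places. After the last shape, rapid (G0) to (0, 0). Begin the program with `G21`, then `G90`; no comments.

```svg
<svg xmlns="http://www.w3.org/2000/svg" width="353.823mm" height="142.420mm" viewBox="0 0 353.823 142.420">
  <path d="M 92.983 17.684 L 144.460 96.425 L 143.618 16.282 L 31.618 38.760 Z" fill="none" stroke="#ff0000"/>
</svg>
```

1 u = 1 mm; y_m = 142.420 − y.

[1] `<path>` closed polygon, #ff0000→cut S830 F1008: (92.983,124.736) → (144.460,45.995) → (143.618,126.138) → (31.618,103.660) → (92.983,124.736) (closed)

G21
G90
G0 X92.983 Y124.736
M3 S830
G1 X144.460 Y45.995 F1008
G1 X143.618 Y126.138
G1 X31.618 Y103.660
G1 X92.983 Y124.736
M5
G0 X0.000 Y0.000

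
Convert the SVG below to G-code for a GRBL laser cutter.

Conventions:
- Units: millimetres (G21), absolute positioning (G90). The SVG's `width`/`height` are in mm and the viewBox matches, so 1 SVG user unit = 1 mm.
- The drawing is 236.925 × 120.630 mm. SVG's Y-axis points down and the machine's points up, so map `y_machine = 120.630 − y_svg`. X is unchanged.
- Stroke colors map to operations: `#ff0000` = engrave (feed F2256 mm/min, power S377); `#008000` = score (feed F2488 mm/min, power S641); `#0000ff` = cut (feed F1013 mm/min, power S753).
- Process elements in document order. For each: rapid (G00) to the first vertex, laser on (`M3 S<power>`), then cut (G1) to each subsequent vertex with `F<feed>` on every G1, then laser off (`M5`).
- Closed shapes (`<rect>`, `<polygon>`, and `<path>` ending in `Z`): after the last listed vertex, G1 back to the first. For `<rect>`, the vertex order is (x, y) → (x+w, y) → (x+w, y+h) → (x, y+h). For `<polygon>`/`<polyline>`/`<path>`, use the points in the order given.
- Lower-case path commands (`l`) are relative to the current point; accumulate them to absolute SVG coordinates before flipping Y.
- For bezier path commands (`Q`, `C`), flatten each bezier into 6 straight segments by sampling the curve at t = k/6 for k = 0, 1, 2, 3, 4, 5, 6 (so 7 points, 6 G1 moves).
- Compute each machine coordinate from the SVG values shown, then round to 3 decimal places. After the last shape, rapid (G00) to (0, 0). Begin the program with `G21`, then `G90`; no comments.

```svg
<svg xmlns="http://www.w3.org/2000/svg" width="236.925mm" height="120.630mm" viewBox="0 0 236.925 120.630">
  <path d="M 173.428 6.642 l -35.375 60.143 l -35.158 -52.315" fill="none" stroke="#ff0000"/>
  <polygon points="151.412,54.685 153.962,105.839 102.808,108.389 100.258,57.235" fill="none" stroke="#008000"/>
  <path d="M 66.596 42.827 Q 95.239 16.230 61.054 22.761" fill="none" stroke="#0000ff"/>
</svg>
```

G21
G90
G00 X173.428 Y113.988
M3 S377
G1 X138.053 Y53.845 F2256
G1 X102.895 Y106.160 F2256
M5
G00 X151.412 Y65.945
M3 S641
G1 X153.962 Y14.791 F2488
G1 X102.808 Y12.241 F2488
G1 X100.258 Y63.395 F2488
G1 X151.412 Y65.945 F2488
M5
G00 X66.596 Y77.803
M3 S753
G1 X74.398 Y85.748 F1013
G1 X78.710 Y91.853 F1013
G1 X79.532 Y96.118 F1013
G1 X76.863 Y98.542 F1013
G1 X70.704 Y99.126 F1013
G1 X61.054 Y97.869 F1013
M5
G00 X0.000 Y0.000

1 u = 1 mm; y_m = 120.630 − y.

[1] `<path>` open polyline, #ff0000→engrave S377 F2256: (173.428,113.988) → (138.053,53.845) → (102.895,106.160)

[2] `<polygon>` regular polygon, #008000→score S641 F2488: (151.412,65.945) → (153.962,14.791) → (102.808,12.241) → (100.258,63.395) → (151.412,65.945) (closed)

[3] `<path>` quadratic bezier, #0000ff→cut S753 F1013: (66.596,77.803) → (74.398,85.748) → (78.710,91.853) → (79.532,96.118) → (76.863,98.542) → (70.704,99.126) → (61.054,97.869)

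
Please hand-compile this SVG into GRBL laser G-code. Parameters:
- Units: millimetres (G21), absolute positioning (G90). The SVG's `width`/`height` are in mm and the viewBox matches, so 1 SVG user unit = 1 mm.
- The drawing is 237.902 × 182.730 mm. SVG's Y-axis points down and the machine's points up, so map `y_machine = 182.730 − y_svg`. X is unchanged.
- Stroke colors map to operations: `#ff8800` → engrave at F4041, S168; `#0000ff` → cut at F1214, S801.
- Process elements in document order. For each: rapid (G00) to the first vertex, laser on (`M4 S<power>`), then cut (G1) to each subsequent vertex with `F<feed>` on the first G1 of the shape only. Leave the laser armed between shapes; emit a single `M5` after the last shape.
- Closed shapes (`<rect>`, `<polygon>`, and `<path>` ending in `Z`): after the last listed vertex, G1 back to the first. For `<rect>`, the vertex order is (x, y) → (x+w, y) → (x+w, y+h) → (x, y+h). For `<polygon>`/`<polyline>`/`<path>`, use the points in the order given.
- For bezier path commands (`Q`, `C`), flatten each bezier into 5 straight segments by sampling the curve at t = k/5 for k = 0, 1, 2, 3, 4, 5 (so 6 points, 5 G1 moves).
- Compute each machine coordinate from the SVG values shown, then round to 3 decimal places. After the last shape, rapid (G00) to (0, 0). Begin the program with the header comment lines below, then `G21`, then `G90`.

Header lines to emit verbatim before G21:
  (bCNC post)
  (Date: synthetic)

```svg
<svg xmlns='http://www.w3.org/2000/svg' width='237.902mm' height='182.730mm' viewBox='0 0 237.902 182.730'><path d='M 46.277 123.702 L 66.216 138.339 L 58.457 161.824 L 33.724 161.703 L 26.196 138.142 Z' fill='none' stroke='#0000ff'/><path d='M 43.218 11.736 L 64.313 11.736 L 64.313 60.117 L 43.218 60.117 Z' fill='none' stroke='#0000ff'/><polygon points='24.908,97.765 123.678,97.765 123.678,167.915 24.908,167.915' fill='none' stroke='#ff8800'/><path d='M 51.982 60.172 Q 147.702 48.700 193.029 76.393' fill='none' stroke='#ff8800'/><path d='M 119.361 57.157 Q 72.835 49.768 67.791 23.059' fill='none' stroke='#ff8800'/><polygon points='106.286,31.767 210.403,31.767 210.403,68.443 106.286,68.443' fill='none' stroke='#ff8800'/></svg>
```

(bCNC post)
(Date: synthetic)
G21
G90
G00 X46.277 Y59.028
M4 S801
G1 X66.216 Y44.391 F1214
G1 X58.457 Y20.906
G1 X33.724 Y21.027
G1 X26.196 Y44.588
G1 X46.277 Y59.028
G00 X43.218 Y170.994
M4 S801
G1 X64.313 Y170.994 F1214
G1 X64.313 Y122.613
G1 X43.218 Y122.613
G1 X43.218 Y170.994
G00 X24.908 Y84.965
M4 S168
G1 X123.678 Y84.965 F4041
G1 X123.678 Y14.815
G1 X24.908 Y14.815
G1 X24.908 Y84.965
G00 X51.982 Y122.558
M4 S168
G1 X88.254 Y125.580 F4041
G1 X120.495 Y125.469
G1 X148.705 Y122.225
G1 X172.882 Y115.848
G1 X193.029 Y106.337
G00 X119.361 Y125.573
M4 S168
G1 X102.410 Y129.301 F4041
G1 X88.777 Y134.575
G1 X78.463 Y141.395
G1 X71.468 Y149.760
G1 X67.791 Y159.671
G00 X106.286 Y150.963
M4 S168
G1 X210.403 Y150.963 F4041
G1 X210.403 Y114.287
G1 X106.286 Y114.287
G1 X106.286 Y150.963
M5
G00 X0.000 Y0.000

1 u = 1 mm; y_m = 182.730 − y.

[1] `<path>` regular polygon, #0000ff→cut S801 F1214: (46.277,59.028) → (66.216,44.391) → (58.457,20.906) → (33.724,21.027) → (26.196,44.588) → (46.277,59.028) (closed)

[2] `<path>` rectangle, #0000ff→cut S801 F1214: (43.218,170.994) → (64.313,170.994) → (64.313,122.613) → (43.218,122.613) → (43.218,170.994) (closed)

[3] `<polygon>` rectangle, #ff8800→engrave S168 F4041: (24.908,84.965) → (123.678,84.965) → (123.678,14.815) → (24.908,14.815) → (24.908,84.965) (closed)

[4] `<path>` quadratic bezier, #ff8800→engrave S168 F4041: (51.982,122.558) → (88.254,125.580) → (120.495,125.469) → (148.705,122.225) → (172.882,115.848) → (193.029,106.337)

[5] `<path>` quadratic bezier, #ff8800→engrave S168 F4041: (119.361,125.573) → (102.410,129.301) → (88.777,134.575) → (78.463,141.395) → (71.468,149.760) → (67.791,159.671)

[6] `<polygon>` rectangle, #ff8800→engrave S168 F4041: (106.286,150.963) → (210.403,150.963) → (210.403,114.287) → (106.286,114.287) → (106.286,150.963) (closed)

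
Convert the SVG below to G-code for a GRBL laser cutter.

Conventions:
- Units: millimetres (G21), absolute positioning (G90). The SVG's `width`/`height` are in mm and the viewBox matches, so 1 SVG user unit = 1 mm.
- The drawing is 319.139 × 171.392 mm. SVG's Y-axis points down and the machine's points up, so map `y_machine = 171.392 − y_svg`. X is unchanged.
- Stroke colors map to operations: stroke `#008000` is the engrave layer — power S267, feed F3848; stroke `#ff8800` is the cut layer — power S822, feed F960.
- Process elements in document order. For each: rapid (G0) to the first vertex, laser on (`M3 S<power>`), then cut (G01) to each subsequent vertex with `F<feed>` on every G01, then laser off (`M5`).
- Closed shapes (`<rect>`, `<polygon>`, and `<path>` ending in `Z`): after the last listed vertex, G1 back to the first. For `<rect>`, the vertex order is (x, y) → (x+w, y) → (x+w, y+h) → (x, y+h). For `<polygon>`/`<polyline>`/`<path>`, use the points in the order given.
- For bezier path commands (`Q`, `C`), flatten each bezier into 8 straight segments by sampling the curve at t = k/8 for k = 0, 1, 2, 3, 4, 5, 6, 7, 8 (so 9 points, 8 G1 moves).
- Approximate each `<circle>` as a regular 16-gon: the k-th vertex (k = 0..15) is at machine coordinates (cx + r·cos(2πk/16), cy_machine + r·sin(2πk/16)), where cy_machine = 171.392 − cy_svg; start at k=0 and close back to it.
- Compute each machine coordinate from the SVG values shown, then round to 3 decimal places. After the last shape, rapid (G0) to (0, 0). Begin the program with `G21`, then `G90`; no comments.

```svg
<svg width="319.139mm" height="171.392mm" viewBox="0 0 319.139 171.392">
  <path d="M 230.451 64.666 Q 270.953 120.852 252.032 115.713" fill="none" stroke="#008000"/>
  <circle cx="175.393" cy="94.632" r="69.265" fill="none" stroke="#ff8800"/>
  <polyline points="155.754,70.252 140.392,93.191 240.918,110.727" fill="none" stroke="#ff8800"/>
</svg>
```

Since the viewBox matches the mm dimensions, user units are millimetres directly. The only transform is the Y-flip y_m = 171.392 − y_svg.

Shape 1 is a quadratic bezier drawn with `<path>`. Its stroke #008000 means engrave at S267, F3848. After flipping Y the toolpath is (230.451,106.726) → (239.648,93.638) → (246.988,82.466) → (252.471,73.210) → (256.097,65.871) → (257.866,60.449) → (257.779,56.942) → (255.834,55.352) → (252.032,55.679).

Shape 2 is a circle drawn with `<circle>`. Its stroke #ff8800 means cut at S822, F960. After flipping Y the toolpath is (244.658,76.760) → (239.386,103.267) → (224.371,125.738) → (201.900,140.753) → (175.393,146.025) → (148.886,140.753) → (126.415,125.738) → (111.400,103.267) → (106.128,76.760) → (111.400,50.253) → (126.415,27.782) → (148.886,12.767) → (175.393,7.495) → (201.900,12.767) → (224.371,27.782) → (239.386,50.253) → (244.658,76.760), returning to the start.

Shape 3 is a open polyline drawn with `<polyline>`. Its stroke #ff8800 means cut at S822, F960. After flipping Y the toolpath is (155.754,101.140) → (140.392,78.201) → (240.918,60.665).

G21
G90
G0 X230.451 Y106.726
M3 S267
G01 X239.648 Y93.638 F3848
G01 X246.988 Y82.466 F3848
G01 X252.471 Y73.210 F3848
G01 X256.097 Y65.871 F3848
G01 X257.866 Y60.449 F3848
G01 X257.779 Y56.942 F3848
G01 X255.834 Y55.352 F3848
G01 X252.032 Y55.679 F3848
M5
G0 X244.658 Y76.760
M3 S822
G01 X239.386 Y103.267 F960
G01 X224.371 Y125.738 F960
G01 X201.900 Y140.753 F960
G01 X175.393 Y146.025 F960
G01 X148.886 Y140.753 F960
G01 X126.415 Y125.738 F960
G01 X111.400 Y103.267 F960
G01 X106.128 Y76.760 F960
G01 X111.400 Y50.253 F960
G01 X126.415 Y27.782 F960
G01 X148.886 Y12.767 F960
G01 X175.393 Y7.495 F960
G01 X201.900 Y12.767 F960
G01 X224.371 Y27.782 F960
G01 X239.386 Y50.253 F960
G01 X244.658 Y76.760 F960
M5
G0 X155.754 Y101.140
M3 S822
G01 X140.392 Y78.201 F960
G01 X240.918 Y60.665 F960
M5
G0 X0.000 Y0.000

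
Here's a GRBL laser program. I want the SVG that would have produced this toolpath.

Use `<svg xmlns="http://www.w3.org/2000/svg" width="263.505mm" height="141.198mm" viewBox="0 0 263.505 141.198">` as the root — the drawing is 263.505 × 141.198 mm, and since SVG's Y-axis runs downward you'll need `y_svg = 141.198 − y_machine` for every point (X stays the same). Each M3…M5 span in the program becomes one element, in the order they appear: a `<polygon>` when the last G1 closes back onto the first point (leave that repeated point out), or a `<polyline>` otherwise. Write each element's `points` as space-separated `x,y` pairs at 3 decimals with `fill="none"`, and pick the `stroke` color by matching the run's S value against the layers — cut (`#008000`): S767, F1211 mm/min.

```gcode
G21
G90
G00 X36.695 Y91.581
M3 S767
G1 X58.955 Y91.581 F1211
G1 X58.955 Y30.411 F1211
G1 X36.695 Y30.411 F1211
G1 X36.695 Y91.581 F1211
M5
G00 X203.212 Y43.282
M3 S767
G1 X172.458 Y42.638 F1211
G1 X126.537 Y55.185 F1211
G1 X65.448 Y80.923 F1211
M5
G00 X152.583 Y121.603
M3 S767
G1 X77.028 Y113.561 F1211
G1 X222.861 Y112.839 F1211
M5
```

<svg xmlns="http://www.w3.org/2000/svg" width="263.505mm" height="141.198mm" viewBox="0 0 263.505 141.198">
  <polygon points="36.695,49.617 58.955,49.617 58.955,110.787 36.695,110.787" fill="none" stroke="#008000"/>
  <polyline points="203.212,97.916 172.458,98.560 126.537,86.013 65.448,60.275" fill="none" stroke="#008000"/>
  <polyline points="152.583,19.595 77.028,27.637 222.861,28.359" fill="none" stroke="#008000"/>
</svg>

y_svg = 141.198 − y_m. Every run uses S767, so all elements get stroke `#008000` (cut).

[1] closed run; points: 36.695,49.617 58.955,49.617 58.955,110.787 36.695,110.787

[2] open run; points: 203.212,97.916 172.458,98.560 126.537,86.013 65.448,60.275

[3] open run; points: 152.583,19.595 77.028,27.637 222.861,28.359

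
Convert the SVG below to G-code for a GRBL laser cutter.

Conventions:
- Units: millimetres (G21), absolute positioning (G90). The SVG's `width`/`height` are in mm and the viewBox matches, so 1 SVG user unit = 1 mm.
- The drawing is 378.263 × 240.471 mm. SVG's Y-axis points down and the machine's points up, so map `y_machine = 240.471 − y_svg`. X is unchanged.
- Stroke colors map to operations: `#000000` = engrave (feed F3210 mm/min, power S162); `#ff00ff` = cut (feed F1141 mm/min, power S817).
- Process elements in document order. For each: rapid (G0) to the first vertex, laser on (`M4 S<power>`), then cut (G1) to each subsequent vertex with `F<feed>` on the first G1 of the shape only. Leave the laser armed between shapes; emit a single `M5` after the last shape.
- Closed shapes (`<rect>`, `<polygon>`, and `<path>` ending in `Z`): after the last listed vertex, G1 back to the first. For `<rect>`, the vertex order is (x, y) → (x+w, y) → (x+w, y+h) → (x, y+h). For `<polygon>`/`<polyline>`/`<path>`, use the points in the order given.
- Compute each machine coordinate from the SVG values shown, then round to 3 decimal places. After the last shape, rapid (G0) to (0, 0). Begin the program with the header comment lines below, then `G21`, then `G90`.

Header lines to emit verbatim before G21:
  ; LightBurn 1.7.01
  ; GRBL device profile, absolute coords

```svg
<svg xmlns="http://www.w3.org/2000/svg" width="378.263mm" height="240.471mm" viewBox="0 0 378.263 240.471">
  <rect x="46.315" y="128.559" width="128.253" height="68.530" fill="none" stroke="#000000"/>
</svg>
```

Since the viewBox matches the mm dimensions, user units are millimetres directly. The only transform is the Y-flip y_m = 240.471 − y_svg.

Shape 1 is a rectangle drawn with `<rect>`. Its stroke #000000 means engrave at S162, F3210. After flipping Y the toolpath is (46.315,111.912) → (174.568,111.912) → (174.568,43.382) → (46.315,43.382) → (46.315,111.912), returning to the start.

; LightBurn 1.7.01
; GRBL device profile, absolute coords
G21
G90
G0 X46.315 Y111.912
M4 S162
G1 X174.568 Y111.912 F3210
G1 X174.568 Y43.382
G1 X46.315 Y43.382
G1 X46.315 Y111.912
M5
G0 X0.000 Y0.000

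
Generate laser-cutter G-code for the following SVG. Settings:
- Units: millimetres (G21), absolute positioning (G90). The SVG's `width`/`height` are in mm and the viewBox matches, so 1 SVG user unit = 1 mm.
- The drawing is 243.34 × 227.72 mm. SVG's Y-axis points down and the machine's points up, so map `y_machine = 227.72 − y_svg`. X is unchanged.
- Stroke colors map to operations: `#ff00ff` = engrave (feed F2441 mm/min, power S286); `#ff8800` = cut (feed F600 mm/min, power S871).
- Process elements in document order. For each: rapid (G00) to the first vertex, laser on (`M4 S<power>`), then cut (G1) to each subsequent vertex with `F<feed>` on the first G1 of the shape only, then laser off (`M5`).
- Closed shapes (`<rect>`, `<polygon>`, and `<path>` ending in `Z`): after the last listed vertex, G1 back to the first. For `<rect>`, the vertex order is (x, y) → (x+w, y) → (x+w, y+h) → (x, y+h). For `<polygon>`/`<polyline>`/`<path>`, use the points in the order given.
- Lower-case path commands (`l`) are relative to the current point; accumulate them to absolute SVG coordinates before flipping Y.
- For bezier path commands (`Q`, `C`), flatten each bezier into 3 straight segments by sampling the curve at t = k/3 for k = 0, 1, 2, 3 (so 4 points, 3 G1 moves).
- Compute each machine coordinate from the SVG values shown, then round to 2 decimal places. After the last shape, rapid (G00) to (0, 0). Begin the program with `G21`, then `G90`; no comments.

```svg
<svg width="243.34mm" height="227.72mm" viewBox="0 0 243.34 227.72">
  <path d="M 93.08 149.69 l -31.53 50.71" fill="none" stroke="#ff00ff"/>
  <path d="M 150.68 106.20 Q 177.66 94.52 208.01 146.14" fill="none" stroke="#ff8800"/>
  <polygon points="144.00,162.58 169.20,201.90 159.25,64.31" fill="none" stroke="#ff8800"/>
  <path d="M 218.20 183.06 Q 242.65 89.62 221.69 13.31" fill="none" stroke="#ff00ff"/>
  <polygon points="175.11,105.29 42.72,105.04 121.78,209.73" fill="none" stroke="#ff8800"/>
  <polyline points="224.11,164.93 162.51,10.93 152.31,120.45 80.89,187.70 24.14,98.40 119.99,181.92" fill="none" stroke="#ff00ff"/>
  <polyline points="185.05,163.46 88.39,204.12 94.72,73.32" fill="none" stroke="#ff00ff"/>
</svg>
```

Since the viewBox matches the mm dimensions, user units are millimetres directly. The only transform is the Y-flip y_m = 227.72 − y_svg.

Shape 1 is a line segment drawn with `<path>`. Its stroke #ff00ff means engrave at S286, F2441. After flipping Y the toolpath is (93.08,78.03) → (61.55,27.32).

Shape 2 is a quadratic bezier drawn with `<path>`. Its stroke #ff8800 means cut at S871, F600. After flipping Y the toolpath is (150.68,121.52) → (169.04,122.27) → (188.15,108.96) → (208.01,81.58).

Shape 3 is a closed polygon drawn with `<polygon>`. Its stroke #ff8800 means cut at S871, F600. After flipping Y the toolpath is (144.00,65.14) → (169.20,25.82) → (159.25,163.41) → (144.00,65.14), returning to the start.

Shape 4 is a quadratic bezier drawn with `<path>`. Its stroke #ff00ff means engrave at S286, F2441. After flipping Y the toolpath is (218.20,44.66) → (229.45,105.05) → (230.62,161.63) → (221.69,214.41).

Shape 5 is a closed polygon drawn with `<polygon>`. Its stroke #ff8800 means cut at S871, F600. After flipping Y the toolpath is (175.11,122.43) → (42.72,122.68) → (121.78,17.99) → (175.11,122.43), returning to the start.

Shape 6 is a open polyline drawn with `<polyline>`. Its stroke #ff00ff means engrave at S286, F2441. After flipping Y the toolpath is (224.11,62.79) → (162.51,216.79) → (152.31,107.27) → (80.89,40.02) → (24.14,129.32) → (119.99,45.80).

Shape 7 is a open polyline drawn with `<polyline>`. Its stroke #ff00ff means engrave at S286, F2441. After flipping Y the toolpath is (185.05,64.26) → (88.39,23.60) → (94.72,154.40).

G21
G90
G00 X93.08 Y78.03
M4 S286
G1 X61.55 Y27.32 F2441
M5
G00 X150.68 Y121.52
M4 S871
G1 X169.04 Y122.27 F600
G1 X188.15 Y108.96
G1 X208.01 Y81.58
M5
G00 X144.00 Y65.14
M4 S871
G1 X169.20 Y25.82 F600
G1 X159.25 Y163.41
G1 X144.00 Y65.14
M5
G00 X218.20 Y44.66
M4 S286
G1 X229.45 Y105.05 F2441
G1 X230.62 Y161.63
G1 X221.69 Y214.41
M5
G00 X175.11 Y122.43
M4 S871
G1 X42.72 Y122.68 F600
G1 X121.78 Y17.99
G1 X175.11 Y122.43
M5
G00 X224.11 Y62.79
M4 S286
G1 X162.51 Y216.79 F2441
G1 X152.31 Y107.27
G1 X80.89 Y40.02
G1 X24.14 Y129.32
G1 X119.99 Y45.80
M5
G00 X185.05 Y64.26
M4 S286
G1 X88.39 Y23.60 F2441
G1 X94.72 Y154.40
M5
G00 X0.00 Y0.00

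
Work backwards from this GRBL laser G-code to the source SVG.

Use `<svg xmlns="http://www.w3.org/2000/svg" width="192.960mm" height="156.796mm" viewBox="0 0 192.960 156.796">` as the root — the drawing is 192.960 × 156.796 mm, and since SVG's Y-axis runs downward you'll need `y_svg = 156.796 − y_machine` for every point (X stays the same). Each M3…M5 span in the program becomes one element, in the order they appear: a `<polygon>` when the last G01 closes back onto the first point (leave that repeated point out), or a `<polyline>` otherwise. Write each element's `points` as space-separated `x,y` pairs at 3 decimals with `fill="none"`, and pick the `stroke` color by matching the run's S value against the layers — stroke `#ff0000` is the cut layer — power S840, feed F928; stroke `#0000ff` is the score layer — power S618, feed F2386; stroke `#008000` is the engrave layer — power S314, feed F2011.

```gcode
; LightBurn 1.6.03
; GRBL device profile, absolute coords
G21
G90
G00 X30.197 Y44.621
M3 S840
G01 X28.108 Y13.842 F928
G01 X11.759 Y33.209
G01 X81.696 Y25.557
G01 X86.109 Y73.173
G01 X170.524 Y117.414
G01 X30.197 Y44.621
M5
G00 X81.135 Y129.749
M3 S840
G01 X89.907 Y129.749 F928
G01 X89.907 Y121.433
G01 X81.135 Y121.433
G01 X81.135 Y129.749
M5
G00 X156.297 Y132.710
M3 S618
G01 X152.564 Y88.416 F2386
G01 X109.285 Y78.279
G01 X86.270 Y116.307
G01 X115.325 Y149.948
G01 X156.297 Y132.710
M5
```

Machine Y-up, SVG Y-down with viewBox height 156.796, so y_svg = 156.796 − y_machine; X carries over.

Run 1: the run's S840 means `#ff0000` (cut). The run returns to its start, so emit a `<polygon>` with points (Y-flipped): 30.197,112.175 28.108,142.954 11.759,123.587 81.696,131.239 86.109,83.623 170.524,39.382.

Run 2: S840 ⇒ cut layer `#ff0000`. The run returns to its start, so emit a `<polygon>` with points (Y-flipped): 81.135,27.047 89.907,27.047 89.907,35.363 81.135,35.363.

Run 3: the run's S618 means `#0000ff` (score). The run returns to its start, so emit a `<polygon>` with points (Y-flipped): 156.297,24.086 152.564,68.380 109.285,78.517 86.270,40.489 115.325,6.848.

<svg xmlns="http://www.w3.org/2000/svg" width="192.960mm" height="156.796mm" viewBox="0 0 192.960 156.796">
  <polygon points="30.197,112.175 28.108,142.954 11.759,123.587 81.696,131.239 86.109,83.623 170.524,39.382" fill="none" stroke="#ff0000"/>
  <polygon points="81.135,27.047 89.907,27.047 89.907,35.363 81.135,35.363" fill="none" stroke="#ff0000"/>
  <polygon points="156.297,24.086 152.564,68.380 109.285,78.517 86.270,40.489 115.325,6.848" fill="none" stroke="#0000ff"/>
</svg>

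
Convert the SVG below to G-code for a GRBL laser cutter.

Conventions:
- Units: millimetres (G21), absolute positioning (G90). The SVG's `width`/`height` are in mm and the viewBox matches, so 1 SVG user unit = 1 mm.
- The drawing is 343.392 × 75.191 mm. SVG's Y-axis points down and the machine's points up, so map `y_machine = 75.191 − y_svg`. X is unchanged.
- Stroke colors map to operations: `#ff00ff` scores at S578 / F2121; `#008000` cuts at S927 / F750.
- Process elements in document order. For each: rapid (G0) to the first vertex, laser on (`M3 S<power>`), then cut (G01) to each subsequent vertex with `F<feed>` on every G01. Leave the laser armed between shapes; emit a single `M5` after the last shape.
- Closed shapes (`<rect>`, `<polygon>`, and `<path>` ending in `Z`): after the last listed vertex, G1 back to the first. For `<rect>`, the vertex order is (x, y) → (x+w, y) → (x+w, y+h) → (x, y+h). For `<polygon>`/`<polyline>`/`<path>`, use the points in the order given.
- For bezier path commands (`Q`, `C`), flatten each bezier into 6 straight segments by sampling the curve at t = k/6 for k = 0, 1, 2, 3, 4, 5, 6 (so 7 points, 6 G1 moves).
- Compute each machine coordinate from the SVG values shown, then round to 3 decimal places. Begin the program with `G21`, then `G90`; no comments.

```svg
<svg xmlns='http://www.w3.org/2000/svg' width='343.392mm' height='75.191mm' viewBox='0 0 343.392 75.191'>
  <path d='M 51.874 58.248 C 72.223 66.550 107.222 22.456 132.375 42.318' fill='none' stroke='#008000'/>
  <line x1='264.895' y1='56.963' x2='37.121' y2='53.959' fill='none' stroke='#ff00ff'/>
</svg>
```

viewBox `0 0 343.392 75.191` with mm width/height → 1 unit = 1 mm. Flip: y_m = 75.191 − y_svg.

**Shape 1** — `<path>` cubic bezier, stroke `#008000` → cut (S927, F750). Control points (SVG): P0=(51.874,58.248), P1=(72.223,66.550), P2=(107.222,22.456), P3=(132.375,42.318); sampled at t=k/6. Machine vertices: (51.874,16.943) → (63.156,16.620) → (76.199,21.797) → (90.323,29.243) → (104.847,35.726) → (119.091,38.013) → (132.375,32.873). Open path.

**Shape 2** — `<line>` line segment, stroke `#ff00ff` → score (S578, F2121). Machine vertices: (264.895,18.228) → (37.121,21.232). Open path.

G21
G90
G0 X51.874 Y16.943
M3 S927
G01 X63.156 Y16.620 F750
G01 X76.199 Y21.797 F750
G01 X90.323 Y29.243 F750
G01 X104.847 Y35.726 F750
G01 X119.091 Y38.013 F750
G01 X132.375 Y32.873 F750
G0 X264.895 Y18.228
M3 S578
G01 X37.121 Y21.232 F2121
M5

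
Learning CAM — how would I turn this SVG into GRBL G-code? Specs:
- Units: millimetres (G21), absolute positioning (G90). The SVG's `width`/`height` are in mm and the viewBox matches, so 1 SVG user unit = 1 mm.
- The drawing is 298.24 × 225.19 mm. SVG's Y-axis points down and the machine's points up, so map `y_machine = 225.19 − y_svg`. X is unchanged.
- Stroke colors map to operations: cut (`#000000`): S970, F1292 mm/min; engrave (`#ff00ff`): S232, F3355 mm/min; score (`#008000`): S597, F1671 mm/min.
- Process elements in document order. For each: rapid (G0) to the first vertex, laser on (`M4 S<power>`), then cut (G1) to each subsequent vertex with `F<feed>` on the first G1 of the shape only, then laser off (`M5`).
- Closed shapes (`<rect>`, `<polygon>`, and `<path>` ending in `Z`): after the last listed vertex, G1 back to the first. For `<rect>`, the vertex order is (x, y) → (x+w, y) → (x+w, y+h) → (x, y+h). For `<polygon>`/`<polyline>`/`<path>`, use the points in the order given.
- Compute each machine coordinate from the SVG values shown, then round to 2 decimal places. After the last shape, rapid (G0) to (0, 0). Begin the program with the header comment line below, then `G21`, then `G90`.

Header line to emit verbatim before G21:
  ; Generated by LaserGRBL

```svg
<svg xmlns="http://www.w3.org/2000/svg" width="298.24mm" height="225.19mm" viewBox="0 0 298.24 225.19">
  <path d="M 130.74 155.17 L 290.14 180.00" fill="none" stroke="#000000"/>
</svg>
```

Since the viewBox matches the mm dimensions, user units are millimetres directly. The only transform is the Y-flip y_m = 225.19 − y_svg.

Shape 1 is a line segment drawn with `<path>`. Its stroke #000000 means cut at S970, F1292. After flipping Y the toolpath is (130.74,70.02) → (290.14,45.19).

; Generated by LaserGRBL
G21
G90
G0 X130.74 Y70.02
M4 S970
G1 X290.14 Y45.19 F1292
M5
G0 X0.00 Y0.00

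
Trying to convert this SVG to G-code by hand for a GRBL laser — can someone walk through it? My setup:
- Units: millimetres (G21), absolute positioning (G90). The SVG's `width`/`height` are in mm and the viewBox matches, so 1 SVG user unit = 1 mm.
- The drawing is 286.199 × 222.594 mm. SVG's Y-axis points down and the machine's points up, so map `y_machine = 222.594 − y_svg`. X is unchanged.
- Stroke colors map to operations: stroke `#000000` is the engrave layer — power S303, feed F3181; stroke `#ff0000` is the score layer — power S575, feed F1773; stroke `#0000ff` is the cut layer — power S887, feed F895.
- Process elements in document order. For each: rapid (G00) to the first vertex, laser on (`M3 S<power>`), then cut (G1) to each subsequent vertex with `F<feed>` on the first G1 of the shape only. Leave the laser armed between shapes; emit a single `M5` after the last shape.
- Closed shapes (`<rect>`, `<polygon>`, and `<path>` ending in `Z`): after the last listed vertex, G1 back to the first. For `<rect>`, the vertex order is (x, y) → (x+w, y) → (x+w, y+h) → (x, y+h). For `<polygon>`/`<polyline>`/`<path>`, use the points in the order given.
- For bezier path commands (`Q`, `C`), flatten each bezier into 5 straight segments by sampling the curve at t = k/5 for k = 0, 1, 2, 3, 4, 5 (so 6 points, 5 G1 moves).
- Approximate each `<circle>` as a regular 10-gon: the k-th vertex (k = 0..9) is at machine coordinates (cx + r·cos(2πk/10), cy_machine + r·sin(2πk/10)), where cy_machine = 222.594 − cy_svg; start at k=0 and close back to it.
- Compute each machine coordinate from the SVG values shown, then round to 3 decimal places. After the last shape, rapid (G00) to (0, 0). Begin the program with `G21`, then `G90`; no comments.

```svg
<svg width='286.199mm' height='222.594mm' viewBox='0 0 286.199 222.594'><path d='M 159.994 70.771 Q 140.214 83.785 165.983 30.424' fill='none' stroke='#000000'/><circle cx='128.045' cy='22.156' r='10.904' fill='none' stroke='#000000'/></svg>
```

viewBox `0 0 286.199 222.594` with mm width/height → 1 unit = 1 mm. Flip: y_m = 222.594 − y_svg.

**Shape 1** — `<path>` quadratic bezier, stroke `#000000` → engrave (S303, F3181). Control points (SVG): P0=(159.994,70.771), P1=(140.214,83.785), P2=(165.983,30.424); sampled at t=k/5. Machine vertices: (159.994,151.823) → (153.904,149.272) → (151.458,152.032) → (152.656,160.101) → (157.497,173.481) → (165.983,192.170). Open path.

**Shape 2** — `<circle>` circle, stroke `#000000` → engrave (S303, F3181). Machine vertices: (138.949,200.438) → (136.867,206.847) → (131.415,210.808) → (124.675,210.808) → (119.223,206.847) → (117.141,200.438) → (119.223,194.029) → (124.675,190.068) → (131.415,190.068) → (136.867,194.029) → (138.949,200.438). Closed: final G1 returns to the first vertex.

G21
G90
G00 X159.994 Y151.823
M3 S303
G1 X153.904 Y149.272 F3181
G1 X151.458 Y152.032
G1 X152.656 Y160.101
G1 X157.497 Y173.481
G1 X165.983 Y192.170
G00 X138.949 Y200.438
M3 S303
G1 X136.867 Y206.847 F3181
G1 X131.415 Y210.808
G1 X124.675 Y210.808
G1 X119.223 Y206.847
G1 X117.141 Y200.438
G1 X119.223 Y194.029
G1 X124.675 Y190.068
G1 X131.415 Y190.068
G1 X136.867 Y194.029
G1 X138.949 Y200.438
M5
G00 X0.000 Y0.000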